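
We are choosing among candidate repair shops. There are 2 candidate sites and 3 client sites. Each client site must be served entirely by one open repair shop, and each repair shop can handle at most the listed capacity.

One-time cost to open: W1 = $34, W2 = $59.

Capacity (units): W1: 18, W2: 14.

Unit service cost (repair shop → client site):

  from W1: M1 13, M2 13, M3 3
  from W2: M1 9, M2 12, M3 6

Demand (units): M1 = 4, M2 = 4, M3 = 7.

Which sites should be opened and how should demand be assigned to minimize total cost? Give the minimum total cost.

Open {W1}: M1→W1 13·4=52, M2→W1 13·4=52, M3→W1 3·7=21.
Loads: W1 carries 15/18. Service 125; fixed 34; total 159.
Next best feasible plan costs 198.

Minimum total cost: 159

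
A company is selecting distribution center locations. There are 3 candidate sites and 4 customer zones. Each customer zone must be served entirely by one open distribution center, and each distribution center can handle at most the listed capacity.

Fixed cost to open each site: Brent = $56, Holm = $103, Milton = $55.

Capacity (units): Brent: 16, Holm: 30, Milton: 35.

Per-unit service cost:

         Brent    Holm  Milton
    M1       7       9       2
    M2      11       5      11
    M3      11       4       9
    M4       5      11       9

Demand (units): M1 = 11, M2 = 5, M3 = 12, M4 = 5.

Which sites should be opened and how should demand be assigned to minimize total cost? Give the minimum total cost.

Minimum total cost: 285

Open {Milton}: M1→Milton 2·11=22, M2→Milton 11·5=55, M3→Milton 9·12=108, M4→Milton 9·5=45.
Loads: Milton carries 33/35. Service 230; fixed 55; total 285.
Next best feasible plan costs 298.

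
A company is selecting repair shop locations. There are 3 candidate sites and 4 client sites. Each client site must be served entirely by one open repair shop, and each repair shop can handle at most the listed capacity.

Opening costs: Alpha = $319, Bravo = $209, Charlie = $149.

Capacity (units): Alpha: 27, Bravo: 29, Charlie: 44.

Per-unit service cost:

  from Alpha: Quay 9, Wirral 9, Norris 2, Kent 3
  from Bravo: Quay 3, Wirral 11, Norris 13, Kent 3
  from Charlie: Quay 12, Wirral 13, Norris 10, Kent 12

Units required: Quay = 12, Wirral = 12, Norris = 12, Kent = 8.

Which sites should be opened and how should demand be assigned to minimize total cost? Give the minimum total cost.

Open {Charlie}: Quay→Charlie 12·12=144, Wirral→Charlie 13·12=156, Norris→Charlie 10·12=120, Kent→Charlie 12·8=96.
Loads: Charlie carries 44/44. Service 516; fixed 149; total 665.
Next best feasible plan costs 694.

Minimum total cost: 665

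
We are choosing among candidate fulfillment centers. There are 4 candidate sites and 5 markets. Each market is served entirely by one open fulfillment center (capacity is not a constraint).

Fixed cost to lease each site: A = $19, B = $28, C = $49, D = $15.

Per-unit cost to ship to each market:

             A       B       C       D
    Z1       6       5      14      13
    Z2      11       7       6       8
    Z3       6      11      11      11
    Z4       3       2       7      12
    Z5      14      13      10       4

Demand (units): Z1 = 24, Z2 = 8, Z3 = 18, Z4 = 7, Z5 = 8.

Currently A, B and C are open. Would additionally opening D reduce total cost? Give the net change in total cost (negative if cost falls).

Yes — net change −33 (cost falls by 33).

Current service cost with {A, B, C}: 370.
Adding D: each market re-picks its cheapest; new service cost 322, saving 48.
Extra fixed cost: 15. Net change = 15 − 48 = -33.
(Totals: 466 → 433.)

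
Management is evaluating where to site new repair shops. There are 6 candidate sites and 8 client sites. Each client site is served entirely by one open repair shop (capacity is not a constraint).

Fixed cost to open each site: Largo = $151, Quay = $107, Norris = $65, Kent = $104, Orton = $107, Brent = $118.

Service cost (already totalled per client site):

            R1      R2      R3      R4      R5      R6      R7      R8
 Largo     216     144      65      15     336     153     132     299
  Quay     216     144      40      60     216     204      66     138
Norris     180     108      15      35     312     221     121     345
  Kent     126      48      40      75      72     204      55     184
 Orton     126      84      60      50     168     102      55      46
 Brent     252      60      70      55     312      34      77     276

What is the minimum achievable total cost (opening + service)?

Minimum total cost: 750

For any fixed open set, each client site goes to its cheapest open site; total = fixed + service.
{Kent, Orton}: R1→Kent 126, R2→Kent 48, R3→Kent 40, R4→Orton 50, R5→Kent 72, R6→Orton 102, R7→Kent 55, R8→Orton 46. Service 539; fixed 211; total 750.
{Norris, Kent, Orton}: service 499 + fixed 276 = 775
{Orton}: service 691 + fixed 107 = 798
{Largo, Quay, Norris, Kent, Orton, Brent}: R1→Kent 126, R2→Kent 48, R3→Norris 15, R4→Largo 15, R5→Kent 72, R6→Brent 34, R7→Kent 55, R8→Orton 46. Service 411; fixed 652; total 1063.
No other subset beats 750.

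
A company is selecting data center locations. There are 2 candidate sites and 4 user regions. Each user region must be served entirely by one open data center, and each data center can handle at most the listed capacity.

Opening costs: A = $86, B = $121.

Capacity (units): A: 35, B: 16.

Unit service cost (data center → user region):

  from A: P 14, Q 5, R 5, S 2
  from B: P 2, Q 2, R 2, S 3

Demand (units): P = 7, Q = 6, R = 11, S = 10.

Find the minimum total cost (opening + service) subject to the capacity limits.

Minimum total cost: 289

Open {A}: P→A 14·7=98, Q→A 5·6=30, R→A 5·11=55, S→A 2·10=20.
Loads: A carries 34/35. Service 203; fixed 86; total 289.
Next best feasible plan costs 308.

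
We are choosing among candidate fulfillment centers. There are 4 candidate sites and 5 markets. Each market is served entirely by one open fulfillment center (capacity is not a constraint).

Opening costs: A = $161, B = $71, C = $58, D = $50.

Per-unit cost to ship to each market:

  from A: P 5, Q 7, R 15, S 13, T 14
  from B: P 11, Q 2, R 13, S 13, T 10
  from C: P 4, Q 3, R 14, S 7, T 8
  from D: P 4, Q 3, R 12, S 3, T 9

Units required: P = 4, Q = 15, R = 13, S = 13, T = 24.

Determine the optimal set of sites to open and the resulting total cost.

Open D only; minimum total cost 522.

For any fixed open set, each market goes to its cheapest open site; total = fixed + service.
{D}: P→D 4·4=16, Q→D 3·15=45, R→D 12·13=156, S→D 3·13=39, T→D 9·24=216. Service 472; fixed 50; total 522.
{C, D}: P→C 4·4=16, Q→C 3·15=45, R→D 12·13=156, S→D 3·13=39, T→C 8·24=192. Service 448; fixed 108; total 556.
{B, D}: service 457 + fixed 121 = 578
{A, B, C, D}: P→C 4·4=16, Q→B 2·15=30, R→D 12·13=156, S→D 3·13=39, T→C 8·24=192. Service 433; fixed 340; total 773.
No other subset beats 522.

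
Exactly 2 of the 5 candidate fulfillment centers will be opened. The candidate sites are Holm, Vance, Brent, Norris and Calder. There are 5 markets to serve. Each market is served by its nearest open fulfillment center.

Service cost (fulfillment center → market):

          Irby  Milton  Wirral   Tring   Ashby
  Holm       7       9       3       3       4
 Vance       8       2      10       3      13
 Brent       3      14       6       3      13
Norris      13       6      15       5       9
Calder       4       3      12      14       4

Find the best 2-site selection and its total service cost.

With exactly 2 open, each market uses its cheapest among the chosen.
{Holm, Calder}: Irby→Calder 4, Milton→Calder 3, Wirral→Holm 3, Tring→Holm 3, Ashby→Holm 4. Service cost 17.
{Holm, Vance}: service cost 19
{Brent, Calder}: service cost 19
Among all 10 size-2 choices, {Holm, Calder} is lowest.

Choose Holm and Calder; total service cost 17.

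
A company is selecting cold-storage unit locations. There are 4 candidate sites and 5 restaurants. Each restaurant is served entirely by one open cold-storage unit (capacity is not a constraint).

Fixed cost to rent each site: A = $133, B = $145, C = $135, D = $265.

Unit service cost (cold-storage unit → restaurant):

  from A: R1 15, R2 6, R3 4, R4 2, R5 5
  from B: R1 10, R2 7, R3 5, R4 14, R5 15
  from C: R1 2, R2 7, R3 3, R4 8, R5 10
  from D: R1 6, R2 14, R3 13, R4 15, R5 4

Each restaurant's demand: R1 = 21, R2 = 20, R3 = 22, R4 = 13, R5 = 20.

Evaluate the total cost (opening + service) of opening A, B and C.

Total cost: 767

Each restaurant is assigned to its cheapest site among the open ones.
{A, B, C}: R1→C 2·21=42, R2→A 6·20=120, R3→C 3·22=66, R4→A 2·13=26, R5→A 5·20=100. Service 354; fixed 413; total 767.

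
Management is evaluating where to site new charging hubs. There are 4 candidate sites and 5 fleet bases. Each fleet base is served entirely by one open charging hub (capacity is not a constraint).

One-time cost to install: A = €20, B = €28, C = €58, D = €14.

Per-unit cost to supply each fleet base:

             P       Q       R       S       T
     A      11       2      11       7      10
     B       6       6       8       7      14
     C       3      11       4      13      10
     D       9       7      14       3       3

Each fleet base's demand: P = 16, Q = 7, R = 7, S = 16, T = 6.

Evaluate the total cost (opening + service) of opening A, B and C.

Total cost: 368

Each fleet base is assigned to its cheapest site among the open ones.
{A, B, C}: P→C 3·16=48, Q→A 2·7=14, R→C 4·7=28, S→A 7·16=112, T→A 10·6=60. Service 262; fixed 106; total 368.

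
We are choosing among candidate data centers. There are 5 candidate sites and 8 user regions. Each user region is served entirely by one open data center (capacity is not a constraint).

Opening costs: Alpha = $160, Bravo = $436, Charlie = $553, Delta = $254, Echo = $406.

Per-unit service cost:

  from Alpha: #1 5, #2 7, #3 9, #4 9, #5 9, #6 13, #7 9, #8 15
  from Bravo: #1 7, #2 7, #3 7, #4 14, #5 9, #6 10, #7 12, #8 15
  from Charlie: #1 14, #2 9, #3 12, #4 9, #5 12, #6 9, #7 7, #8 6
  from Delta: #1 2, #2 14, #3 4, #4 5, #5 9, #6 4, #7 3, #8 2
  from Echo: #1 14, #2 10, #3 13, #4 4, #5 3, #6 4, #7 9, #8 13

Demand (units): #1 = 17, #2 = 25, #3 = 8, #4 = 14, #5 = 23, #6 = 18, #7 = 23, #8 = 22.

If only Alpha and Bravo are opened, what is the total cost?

Each user region is assigned to its cheapest site among the open ones.
{Alpha, Bravo}: #1→Alpha 5·17=85, #2→Alpha 7·25=175, #3→Bravo 7·8=56, #4→Alpha 9·14=126, #5→Alpha 9·23=207, #6→Bravo 10·18=180, #7→Alpha 9·23=207, #8→Alpha 15·22=330. Service 1366; fixed 596; total 1962.

Total cost: 1962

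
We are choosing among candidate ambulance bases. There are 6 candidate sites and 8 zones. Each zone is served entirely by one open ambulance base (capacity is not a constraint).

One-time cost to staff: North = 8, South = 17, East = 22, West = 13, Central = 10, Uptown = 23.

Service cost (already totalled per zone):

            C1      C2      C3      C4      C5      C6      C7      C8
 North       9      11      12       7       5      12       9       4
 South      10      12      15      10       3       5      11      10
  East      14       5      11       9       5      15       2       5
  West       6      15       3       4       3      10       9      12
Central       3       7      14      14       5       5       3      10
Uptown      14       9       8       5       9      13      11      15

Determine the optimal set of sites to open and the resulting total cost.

Open West and Central; minimum total cost 61.

For any fixed open set, each zone goes to its cheapest open site; total = fixed + service.
{West, Central}: C1→Central 3, C2→Central 7, C3→West 3, C4→West 4, C5→West 3, C6→Central 5, C7→Central 3, C8→Central 10. Service 38; fixed 23; total 61.
{North, West, Central}: C1→Central 3, C2→Central 7, C3→West 3, C4→West 4, C5→West 3, C6→Central 5, C7→Central 3, C8→North 4. Service 32; fixed 31; total 63.
{North, Central}: C1→Central 3, C2→Central 7, C3→North 12, C4→North 7, C5→North 5, C6→Central 5, C7→Central 3, C8→North 4. Service 46; fixed 18; total 64.
{North, South, East, West, Central, Uptown}: C1→Central 3, C2→East 5, C3→West 3, C4→West 4, C5→South 3, C6→South 5, C7→East 2, C8→North 4. Service 29; fixed 93; total 122.
No other subset beats 61.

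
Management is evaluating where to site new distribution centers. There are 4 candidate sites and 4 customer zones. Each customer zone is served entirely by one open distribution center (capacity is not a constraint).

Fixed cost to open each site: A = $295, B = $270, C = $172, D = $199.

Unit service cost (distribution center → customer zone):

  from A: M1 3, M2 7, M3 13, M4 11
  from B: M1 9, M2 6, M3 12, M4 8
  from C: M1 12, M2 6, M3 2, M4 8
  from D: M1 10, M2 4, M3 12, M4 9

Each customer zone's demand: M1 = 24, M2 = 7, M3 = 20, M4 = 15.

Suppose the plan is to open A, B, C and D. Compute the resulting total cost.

Each customer zone is assigned to its cheapest site among the open ones.
{A, B, C, D}: M1→A 3·24=72, M2→D 4·7=28, M3→C 2·20=40, M4→B 8·15=120. Service 260; fixed 936; total 1196.

Total cost: 1196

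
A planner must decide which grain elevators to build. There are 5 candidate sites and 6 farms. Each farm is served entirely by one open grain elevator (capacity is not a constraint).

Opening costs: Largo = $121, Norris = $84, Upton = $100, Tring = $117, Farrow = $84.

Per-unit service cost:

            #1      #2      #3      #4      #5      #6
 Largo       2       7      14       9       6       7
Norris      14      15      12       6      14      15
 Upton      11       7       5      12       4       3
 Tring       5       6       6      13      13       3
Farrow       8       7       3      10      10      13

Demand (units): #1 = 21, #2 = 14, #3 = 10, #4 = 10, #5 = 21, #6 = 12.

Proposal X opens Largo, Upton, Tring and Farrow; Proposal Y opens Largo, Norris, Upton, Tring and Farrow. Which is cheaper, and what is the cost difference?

Proposal X is cheaper by 54.

Proposal X: {Largo, Upton, Tring, Farrow}: #1→Largo 2·21=42, #2→Tring 6·14=84, #3→Farrow 3·10=30, #4→Largo 9·10=90, #5→Upton 4·21=84, #6→Upton 3·12=36. Service 366; fixed 422; total 788.
Proposal Y: {Largo, Norris, Upton, Tring, Farrow}: #1→Largo 2·21=42, #2→Tring 6·14=84, #3→Farrow 3·10=30, #4→Norris 6·10=60, #5→Upton 4·21=84, #6→Upton 3·12=36. Service 336; fixed 506; total 842.
Difference: |788 − 842| = 54.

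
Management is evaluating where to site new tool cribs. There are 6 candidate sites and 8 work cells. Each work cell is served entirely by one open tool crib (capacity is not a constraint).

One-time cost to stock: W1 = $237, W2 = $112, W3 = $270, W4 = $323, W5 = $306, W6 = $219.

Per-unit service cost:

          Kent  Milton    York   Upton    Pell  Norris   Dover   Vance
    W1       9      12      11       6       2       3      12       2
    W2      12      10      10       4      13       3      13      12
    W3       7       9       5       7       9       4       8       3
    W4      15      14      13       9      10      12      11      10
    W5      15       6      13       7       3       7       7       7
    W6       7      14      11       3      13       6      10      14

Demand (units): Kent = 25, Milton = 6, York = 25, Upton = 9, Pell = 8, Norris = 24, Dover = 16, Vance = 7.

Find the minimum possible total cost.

Minimum total cost: 1004

For any fixed open set, each work cell goes to its cheapest open site; total = fixed + service.
{W3}: Kent→W3 7·25=175, Milton→W3 9·6=54, York→W3 5·25=125, Upton→W3 7·9=63, Pell→W3 9·8=72, Norris→W3 4·24=96, Dover→W3 8·16=128, Vance→W3 3·7=21. Service 734; fixed 270; total 1004.
{W2, W3}: service 683 + fixed 382 = 1065
{W1, W3}: service 638 + fixed 507 = 1145
{W1, W2, W3, W4, W5, W6}: service 577 + fixed 1467 = 2044
No other subset beats 1004.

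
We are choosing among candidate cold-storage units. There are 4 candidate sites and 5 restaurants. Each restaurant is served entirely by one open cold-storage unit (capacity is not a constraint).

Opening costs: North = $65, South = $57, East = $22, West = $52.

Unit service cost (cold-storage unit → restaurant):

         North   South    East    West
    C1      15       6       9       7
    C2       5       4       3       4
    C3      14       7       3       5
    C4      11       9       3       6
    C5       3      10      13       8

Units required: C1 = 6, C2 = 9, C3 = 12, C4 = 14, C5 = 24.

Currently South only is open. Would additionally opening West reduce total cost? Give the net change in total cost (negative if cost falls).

Yes — net change −62 (cost falls by 62).

Current service cost with {South}: 522.
Adding West: each restaurant re-picks its cheapest; new service cost 408, saving 114.
Extra fixed cost: 52. Net change = 52 − 114 = -62.
(Totals: 579 → 517.)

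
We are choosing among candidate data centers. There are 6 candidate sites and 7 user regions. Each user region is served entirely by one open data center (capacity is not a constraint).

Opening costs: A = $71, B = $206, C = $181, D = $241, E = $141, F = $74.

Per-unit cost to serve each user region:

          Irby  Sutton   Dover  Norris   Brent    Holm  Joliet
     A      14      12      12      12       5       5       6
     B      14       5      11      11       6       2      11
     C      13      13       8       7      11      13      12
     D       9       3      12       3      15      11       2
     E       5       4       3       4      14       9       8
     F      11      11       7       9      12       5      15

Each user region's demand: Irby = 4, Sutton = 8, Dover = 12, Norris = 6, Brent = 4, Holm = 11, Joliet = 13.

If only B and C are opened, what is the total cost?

Total cost: 806

Each user region is assigned to its cheapest site among the open ones.
{B, C}: Irby→C 13·4=52, Sutton→B 5·8=40, Dover→C 8·12=96, Norris→C 7·6=42, Brent→B 6·4=24, Holm→B 2·11=22, Joliet→B 11·13=143. Service 419; fixed 387; total 806.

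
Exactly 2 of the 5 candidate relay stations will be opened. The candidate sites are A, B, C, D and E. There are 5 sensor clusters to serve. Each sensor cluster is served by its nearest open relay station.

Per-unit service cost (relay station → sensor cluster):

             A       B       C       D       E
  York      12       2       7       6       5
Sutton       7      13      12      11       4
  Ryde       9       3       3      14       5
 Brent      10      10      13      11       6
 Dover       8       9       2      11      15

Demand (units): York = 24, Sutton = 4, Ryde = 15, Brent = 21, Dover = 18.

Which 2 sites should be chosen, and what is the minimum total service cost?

Choose C and E; total service cost 343.

With exactly 2 open, each sensor cluster uses its cheapest among the chosen.
{C, E}: York→E 5·24=120, Sutton→E 4·4=16, Ryde→C 3·15=45, Brent→E 6·21=126, Dover→C 2·18=36. Service cost 343.
{B, C}: service cost 387
{B, E}: service cost 397
Among all 10 size-2 choices, {C, E} is lowest.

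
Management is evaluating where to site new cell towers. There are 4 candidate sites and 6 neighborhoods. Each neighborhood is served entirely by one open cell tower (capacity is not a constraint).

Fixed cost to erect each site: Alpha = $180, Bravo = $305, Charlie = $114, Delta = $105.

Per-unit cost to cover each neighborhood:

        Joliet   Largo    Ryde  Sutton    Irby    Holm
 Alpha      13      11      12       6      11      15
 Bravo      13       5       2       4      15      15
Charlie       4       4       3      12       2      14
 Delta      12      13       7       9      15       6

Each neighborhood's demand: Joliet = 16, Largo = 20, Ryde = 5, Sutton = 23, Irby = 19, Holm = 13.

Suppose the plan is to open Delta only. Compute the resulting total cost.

Total cost: 1162

Each neighborhood is assigned to its cheapest site among the open ones.
{Delta}: Joliet→Delta 12·16=192, Largo→Delta 13·20=260, Ryde→Delta 7·5=35, Sutton→Delta 9·23=207, Irby→Delta 15·19=285, Holm→Delta 6·13=78. Service 1057; fixed 105; total 1162.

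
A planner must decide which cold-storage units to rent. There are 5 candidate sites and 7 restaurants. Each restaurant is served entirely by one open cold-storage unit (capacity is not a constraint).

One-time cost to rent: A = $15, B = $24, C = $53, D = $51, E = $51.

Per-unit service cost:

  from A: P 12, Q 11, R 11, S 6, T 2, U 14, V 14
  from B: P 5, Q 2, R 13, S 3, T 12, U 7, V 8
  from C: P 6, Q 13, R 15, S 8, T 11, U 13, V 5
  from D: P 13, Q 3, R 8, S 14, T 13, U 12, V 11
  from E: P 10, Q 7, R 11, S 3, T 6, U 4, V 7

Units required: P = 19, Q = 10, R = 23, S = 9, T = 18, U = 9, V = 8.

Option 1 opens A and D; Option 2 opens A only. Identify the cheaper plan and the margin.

Option 1: {A, D}: P→A 12·19=228, Q→D 3·10=30, R→D 8·23=184, S→A 6·9=54, T→A 2·18=36, U→D 12·9=108, V→D 11·8=88. Service 728; fixed 66; total 794.
Option 2: {A}: P→A 12·19=228, Q→A 11·10=110, R→A 11·23=253, S→A 6·9=54, T→A 2·18=36, U→A 14·9=126, V→A 14·8=112. Service 919; fixed 15; total 934.
Difference: |794 − 934| = 140.

Option 1 is cheaper by 140.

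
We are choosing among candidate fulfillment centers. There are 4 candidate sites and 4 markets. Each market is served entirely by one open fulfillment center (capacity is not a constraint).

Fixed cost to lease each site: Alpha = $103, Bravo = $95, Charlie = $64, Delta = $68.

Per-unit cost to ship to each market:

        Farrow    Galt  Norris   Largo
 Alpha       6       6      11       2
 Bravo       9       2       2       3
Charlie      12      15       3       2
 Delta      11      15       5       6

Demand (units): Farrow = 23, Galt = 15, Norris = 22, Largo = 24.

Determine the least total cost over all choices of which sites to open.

For any fixed open set, each market goes to its cheapest open site; total = fixed + service.
{Bravo}: Farrow→Bravo 9·23=207, Galt→Bravo 2·15=30, Norris→Bravo 2·22=44, Largo→Bravo 3·24=72. Service 353; fixed 95; total 448.
{Alpha, Bravo}: service 260 + fixed 198 = 458
{Bravo, Charlie}: Farrow→Bravo 9·23=207, Galt→Bravo 2·15=30, Norris→Bravo 2·22=44, Largo→Charlie 2·24=48. Service 329; fixed 159; total 488.
{Alpha, Bravo, Charlie, Delta}: Farrow→Alpha 6·23=138, Galt→Bravo 2·15=30, Norris→Bravo 2·22=44, Largo→Alpha 2·24=48. Service 260; fixed 330; total 590.
No other subset beats 448.

Minimum total cost: 448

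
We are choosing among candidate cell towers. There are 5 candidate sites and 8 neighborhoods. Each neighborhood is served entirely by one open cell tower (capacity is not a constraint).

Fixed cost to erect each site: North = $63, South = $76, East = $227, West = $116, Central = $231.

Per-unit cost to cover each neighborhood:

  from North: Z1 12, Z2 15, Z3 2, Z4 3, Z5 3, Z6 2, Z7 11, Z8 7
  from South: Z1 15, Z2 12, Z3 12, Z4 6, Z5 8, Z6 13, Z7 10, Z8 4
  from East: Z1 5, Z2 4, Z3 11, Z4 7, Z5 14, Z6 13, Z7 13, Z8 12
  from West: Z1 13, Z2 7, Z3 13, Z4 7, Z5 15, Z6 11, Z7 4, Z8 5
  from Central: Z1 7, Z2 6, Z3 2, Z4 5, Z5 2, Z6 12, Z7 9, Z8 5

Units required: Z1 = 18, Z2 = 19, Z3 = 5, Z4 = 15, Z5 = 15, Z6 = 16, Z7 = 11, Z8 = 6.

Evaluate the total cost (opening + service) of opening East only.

Each neighborhood is assigned to its cheapest site among the open ones.
{East}: Z1→East 5·18=90, Z2→East 4·19=76, Z3→East 11·5=55, Z4→East 7·15=105, Z5→East 14·15=210, Z6→East 13·16=208, Z7→East 13·11=143, Z8→East 12·6=72. Service 959; fixed 227; total 1186.

Total cost: 1186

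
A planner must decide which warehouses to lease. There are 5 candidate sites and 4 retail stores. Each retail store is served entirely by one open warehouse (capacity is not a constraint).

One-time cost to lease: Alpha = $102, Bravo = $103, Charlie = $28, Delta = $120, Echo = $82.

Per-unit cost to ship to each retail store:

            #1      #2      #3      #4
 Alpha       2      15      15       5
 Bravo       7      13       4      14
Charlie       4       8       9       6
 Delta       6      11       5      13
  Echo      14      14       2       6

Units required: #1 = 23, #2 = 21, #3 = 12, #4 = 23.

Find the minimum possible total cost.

Minimum total cost: 532

For any fixed open set, each retail store goes to its cheapest open site; total = fixed + service.
{Charlie, Echo}: #1→Charlie 4·23=92, #2→Charlie 8·21=168, #3→Echo 2·12=24, #4→Charlie 6·23=138. Service 422; fixed 110; total 532.
{Charlie}: service 506 + fixed 28 = 534
{Alpha, Charlie, Echo}: service 353 + fixed 212 = 565
{Alpha, Bravo, Charlie, Delta, Echo}: service 353 + fixed 435 = 788
No other subset beats 532.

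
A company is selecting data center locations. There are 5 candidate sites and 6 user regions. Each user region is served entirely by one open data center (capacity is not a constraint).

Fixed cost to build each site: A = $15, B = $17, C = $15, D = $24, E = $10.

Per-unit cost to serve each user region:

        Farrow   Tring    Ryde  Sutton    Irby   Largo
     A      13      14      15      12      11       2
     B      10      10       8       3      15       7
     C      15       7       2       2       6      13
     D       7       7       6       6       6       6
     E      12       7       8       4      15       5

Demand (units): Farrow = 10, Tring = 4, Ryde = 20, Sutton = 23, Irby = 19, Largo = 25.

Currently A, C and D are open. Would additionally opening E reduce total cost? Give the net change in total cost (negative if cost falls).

Current service cost with {A, C, D}: 348.
Adding E: each user region re-picks its cheapest; new service cost 348, saving 0.
Extra fixed cost: 10. Net change = 10 − 0 = 10.
(Totals: 402 → 412.)

No — net change +10 (cost rises by 10).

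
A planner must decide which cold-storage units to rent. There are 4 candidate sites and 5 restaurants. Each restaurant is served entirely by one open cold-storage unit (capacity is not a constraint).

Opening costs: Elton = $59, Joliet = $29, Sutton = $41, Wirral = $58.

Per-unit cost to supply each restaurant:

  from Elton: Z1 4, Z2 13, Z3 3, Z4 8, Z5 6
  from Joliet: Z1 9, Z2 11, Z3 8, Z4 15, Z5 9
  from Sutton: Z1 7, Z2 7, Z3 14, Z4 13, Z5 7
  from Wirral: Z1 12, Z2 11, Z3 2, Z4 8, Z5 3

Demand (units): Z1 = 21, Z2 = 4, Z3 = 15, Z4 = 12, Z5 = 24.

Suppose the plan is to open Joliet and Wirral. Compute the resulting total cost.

Each restaurant is assigned to its cheapest site among the open ones.
{Joliet, Wirral}: Z1→Joliet 9·21=189, Z2→Joliet 11·4=44, Z3→Wirral 2·15=30, Z4→Wirral 8·12=96, Z5→Wirral 3·24=72. Service 431; fixed 87; total 518.

Total cost: 518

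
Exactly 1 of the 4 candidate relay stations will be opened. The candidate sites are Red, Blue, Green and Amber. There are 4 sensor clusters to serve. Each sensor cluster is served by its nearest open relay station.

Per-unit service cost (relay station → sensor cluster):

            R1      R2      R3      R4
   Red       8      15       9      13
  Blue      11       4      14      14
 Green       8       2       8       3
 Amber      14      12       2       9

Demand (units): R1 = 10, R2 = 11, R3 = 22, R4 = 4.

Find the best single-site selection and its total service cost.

Choose Green only; total service cost 290.

With exactly 1 open, each sensor cluster uses its cheapest among the chosen.
{Green}: R1→Green 8·10=80, R2→Green 2·11=22, R3→Green 8·22=176, R4→Green 3·4=12. Service cost 290.
{Amber}: service cost 352
{Red}: service cost 495
Among all 4 size-1 choices, {Green} is lowest.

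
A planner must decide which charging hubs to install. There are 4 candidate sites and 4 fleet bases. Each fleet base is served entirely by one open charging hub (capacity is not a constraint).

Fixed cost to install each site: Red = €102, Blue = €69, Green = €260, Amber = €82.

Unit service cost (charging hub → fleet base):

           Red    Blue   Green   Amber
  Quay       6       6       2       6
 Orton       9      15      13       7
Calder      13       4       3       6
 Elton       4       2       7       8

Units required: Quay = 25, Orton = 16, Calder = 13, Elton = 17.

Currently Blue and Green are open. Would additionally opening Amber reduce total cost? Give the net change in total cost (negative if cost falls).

Yes — net change −14 (cost falls by 14).

Current service cost with {Blue, Green}: 331.
Adding Amber: each fleet base re-picks its cheapest; new service cost 235, saving 96.
Extra fixed cost: 82. Net change = 82 − 96 = -14.
(Totals: 660 → 646.)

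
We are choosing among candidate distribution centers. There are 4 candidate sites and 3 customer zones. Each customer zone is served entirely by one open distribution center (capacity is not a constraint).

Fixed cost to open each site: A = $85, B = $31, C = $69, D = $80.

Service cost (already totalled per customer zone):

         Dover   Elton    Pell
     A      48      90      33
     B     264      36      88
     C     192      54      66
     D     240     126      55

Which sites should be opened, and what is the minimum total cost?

Open A and B; minimum total cost 233.

For any fixed open set, each customer zone goes to its cheapest open site; total = fixed + service.
{A, B}: Dover→A 48, Elton→B 36, Pell→A 33. Service 117; fixed 116; total 233.
{A}: Dover→A 48, Elton→A 90, Pell→A 33. Service 171; fixed 85; total 256.
{A, C}: service 135 + fixed 154 = 289
{A, B, C, D}: service 117 + fixed 265 = 382
No other subset beats 233.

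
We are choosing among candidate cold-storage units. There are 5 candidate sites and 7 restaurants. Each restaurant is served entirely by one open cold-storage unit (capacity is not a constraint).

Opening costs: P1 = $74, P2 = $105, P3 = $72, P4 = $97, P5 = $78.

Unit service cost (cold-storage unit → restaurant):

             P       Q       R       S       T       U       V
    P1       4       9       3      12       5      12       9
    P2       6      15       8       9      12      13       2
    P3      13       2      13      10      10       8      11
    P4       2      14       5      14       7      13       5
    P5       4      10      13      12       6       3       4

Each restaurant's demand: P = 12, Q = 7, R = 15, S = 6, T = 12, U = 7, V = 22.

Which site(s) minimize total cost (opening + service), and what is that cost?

For any fixed open set, each restaurant goes to its cheapest open site; total = fixed + service.
{P1, P5}: P→P1 4·12=48, Q→P1 9·7=63, R→P1 3·15=45, S→P1 12·6=72, T→P1 5·12=60, U→P5 3·7=21, V→P5 4·22=88. Service 397; fixed 152; total 549.
{P1, P3, P5}: service 336 + fixed 224 = 560
{P1, P2, P3}: P→P1 4·12=48, Q→P3 2·7=14, R→P1 3·15=45, S→P2 9·6=54, T→P1 5·12=60, U→P3 8·7=56, V→P2 2·22=44. Service 321; fixed 251; total 572.
{P1, P2, P3, P4, P5}: P→P4 2·12=24, Q→P3 2·7=14, R→P1 3·15=45, S→P2 9·6=54, T→P1 5·12=60, U→P5 3·7=21, V→P2 2·22=44. Service 262; fixed 426; total 688.
No other subset beats 549.

Open P1 and P5; minimum total cost 549.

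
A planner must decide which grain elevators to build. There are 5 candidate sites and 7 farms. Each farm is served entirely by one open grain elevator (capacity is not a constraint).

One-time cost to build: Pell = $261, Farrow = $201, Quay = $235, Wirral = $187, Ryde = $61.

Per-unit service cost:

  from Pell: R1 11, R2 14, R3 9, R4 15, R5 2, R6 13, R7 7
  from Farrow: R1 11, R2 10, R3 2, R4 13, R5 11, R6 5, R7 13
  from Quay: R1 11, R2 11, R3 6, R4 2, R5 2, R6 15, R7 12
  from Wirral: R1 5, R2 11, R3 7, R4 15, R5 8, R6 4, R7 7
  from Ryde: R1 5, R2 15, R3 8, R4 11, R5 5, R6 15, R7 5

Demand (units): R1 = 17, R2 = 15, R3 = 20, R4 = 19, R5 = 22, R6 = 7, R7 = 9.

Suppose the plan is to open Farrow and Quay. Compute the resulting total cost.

Total cost: 1038

Each farm is assigned to its cheapest site among the open ones.
{Farrow, Quay}: R1→Farrow 11·17=187, R2→Farrow 10·15=150, R3→Farrow 2·20=40, R4→Quay 2·19=38, R5→Quay 2·22=44, R6→Farrow 5·7=35, R7→Quay 12·9=108. Service 602; fixed 436; total 1038.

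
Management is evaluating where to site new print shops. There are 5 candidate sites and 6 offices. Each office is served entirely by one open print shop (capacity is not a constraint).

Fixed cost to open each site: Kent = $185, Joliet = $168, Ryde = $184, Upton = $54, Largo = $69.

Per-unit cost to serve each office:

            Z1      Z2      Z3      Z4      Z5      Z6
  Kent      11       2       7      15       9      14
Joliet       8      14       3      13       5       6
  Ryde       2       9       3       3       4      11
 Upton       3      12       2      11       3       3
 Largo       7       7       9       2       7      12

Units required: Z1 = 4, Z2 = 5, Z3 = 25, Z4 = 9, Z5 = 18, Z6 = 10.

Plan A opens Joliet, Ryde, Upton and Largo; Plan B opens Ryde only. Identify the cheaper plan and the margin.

Plan A: {Joliet, Ryde, Upton, Largo}: Z1→Ryde 2·4=8, Z2→Largo 7·5=35, Z3→Upton 2·25=50, Z4→Largo 2·9=18, Z5→Upton 3·18=54, Z6→Upton 3·10=30. Service 195; fixed 475; total 670.
Plan B: {Ryde}: Z1→Ryde 2·4=8, Z2→Ryde 9·5=45, Z3→Ryde 3·25=75, Z4→Ryde 3·9=27, Z5→Ryde 4·18=72, Z6→Ryde 11·10=110. Service 337; fixed 184; total 521.
Difference: |670 − 521| = 149.

Plan B is cheaper by 149.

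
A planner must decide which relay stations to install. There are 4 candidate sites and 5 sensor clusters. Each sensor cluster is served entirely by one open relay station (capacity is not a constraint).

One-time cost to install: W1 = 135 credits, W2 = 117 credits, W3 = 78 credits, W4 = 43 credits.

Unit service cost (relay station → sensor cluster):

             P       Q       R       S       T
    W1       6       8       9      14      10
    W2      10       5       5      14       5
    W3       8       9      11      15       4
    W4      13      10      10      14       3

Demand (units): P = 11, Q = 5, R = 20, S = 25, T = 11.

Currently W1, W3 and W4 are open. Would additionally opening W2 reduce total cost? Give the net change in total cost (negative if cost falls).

No — net change +22 (cost rises by 22).

Current service cost with {W1, W3, W4}: 669.
Adding W2: each sensor cluster re-picks its cheapest; new service cost 574, saving 95.
Extra fixed cost: 117. Net change = 117 − 95 = 22.
(Totals: 925 → 947.)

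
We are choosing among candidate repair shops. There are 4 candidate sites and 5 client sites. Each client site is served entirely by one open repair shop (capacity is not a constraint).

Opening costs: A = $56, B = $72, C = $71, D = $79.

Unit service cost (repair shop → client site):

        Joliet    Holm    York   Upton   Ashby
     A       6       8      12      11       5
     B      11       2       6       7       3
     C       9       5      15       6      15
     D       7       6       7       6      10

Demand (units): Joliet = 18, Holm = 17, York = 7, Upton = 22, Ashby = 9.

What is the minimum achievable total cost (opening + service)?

For any fixed open set, each client site goes to its cheapest open site; total = fixed + service.
{A, B}: Joliet→A 6·18=108, Holm→B 2·17=34, York→B 6·7=42, Upton→B 7·22=154, Ashby→B 3·9=27. Service 365; fixed 128; total 493.
{B, D}: Joliet→D 7·18=126, Holm→B 2·17=34, York→B 6·7=42, Upton→D 6·22=132, Ashby→B 3·9=27. Service 361; fixed 151; total 512.
{B}: Joliet→B 11·18=198, Holm→B 2·17=34, York→B 6·7=42, Upton→B 7·22=154, Ashby→B 3·9=27. Service 455; fixed 72; total 527.
{A, B, C, D}: Joliet→A 6·18=108, Holm→B 2·17=34, York→B 6·7=42, Upton→C 6·22=132, Ashby→B 3·9=27. Service 343; fixed 278; total 621.
No other subset beats 493.

Minimum total cost: 493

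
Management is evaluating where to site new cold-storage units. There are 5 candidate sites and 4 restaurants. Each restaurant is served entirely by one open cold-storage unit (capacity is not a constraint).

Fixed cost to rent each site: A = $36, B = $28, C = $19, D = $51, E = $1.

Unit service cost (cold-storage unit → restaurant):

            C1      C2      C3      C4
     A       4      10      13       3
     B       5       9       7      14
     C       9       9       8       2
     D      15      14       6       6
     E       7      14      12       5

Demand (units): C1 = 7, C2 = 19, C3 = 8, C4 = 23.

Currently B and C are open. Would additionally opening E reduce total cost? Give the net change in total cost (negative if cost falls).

Current service cost with {B, C}: 308.
Adding E: each restaurant re-picks its cheapest; new service cost 308, saving 0.
Extra fixed cost: 1. Net change = 1 − 0 = 1.
(Totals: 355 → 356.)

No — net change +1 (cost rises by 1).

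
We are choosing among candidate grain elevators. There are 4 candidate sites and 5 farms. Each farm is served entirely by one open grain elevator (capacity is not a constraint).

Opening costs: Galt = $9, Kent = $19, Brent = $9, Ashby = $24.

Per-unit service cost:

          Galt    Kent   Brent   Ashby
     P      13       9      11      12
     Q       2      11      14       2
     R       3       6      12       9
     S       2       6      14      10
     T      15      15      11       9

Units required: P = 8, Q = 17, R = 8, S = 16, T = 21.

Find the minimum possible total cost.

For any fixed open set, each farm goes to its cheapest open site; total = fixed + service.
{Galt, Kent, Ashby}: P→Kent 9·8=72, Q→Galt 2·17=34, R→Galt 3·8=24, S→Galt 2·16=32, T→Ashby 9·21=189. Service 351; fixed 52; total 403.
{Galt, Ashby}: service 375 + fixed 33 = 408
{Galt, Brent, Ashby}: P→Brent 11·8=88, Q→Galt 2·17=34, R→Galt 3·8=24, S→Galt 2·16=32, T→Ashby 9·21=189. Service 367; fixed 42; total 409.
{Galt, Kent, Brent, Ashby}: service 351 + fixed 61 = 412
No other subset beats 403.

Minimum total cost: 403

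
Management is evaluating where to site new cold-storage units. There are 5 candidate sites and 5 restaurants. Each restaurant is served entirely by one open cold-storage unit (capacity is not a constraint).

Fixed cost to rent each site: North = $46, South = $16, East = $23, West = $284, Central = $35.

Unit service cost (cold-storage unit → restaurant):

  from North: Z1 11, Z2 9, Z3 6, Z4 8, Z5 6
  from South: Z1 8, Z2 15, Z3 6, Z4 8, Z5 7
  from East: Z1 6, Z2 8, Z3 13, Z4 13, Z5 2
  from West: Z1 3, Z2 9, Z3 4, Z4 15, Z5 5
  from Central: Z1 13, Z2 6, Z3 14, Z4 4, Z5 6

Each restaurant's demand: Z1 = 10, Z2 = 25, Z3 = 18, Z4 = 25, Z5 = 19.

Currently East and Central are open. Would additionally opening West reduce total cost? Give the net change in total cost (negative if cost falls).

Current service cost with {East, Central}: 582.
Adding West: each restaurant re-picks its cheapest; new service cost 390, saving 192.
Extra fixed cost: 284. Net change = 284 − 192 = 92.
(Totals: 640 → 732.)

No — net change +92 (cost rises by 92).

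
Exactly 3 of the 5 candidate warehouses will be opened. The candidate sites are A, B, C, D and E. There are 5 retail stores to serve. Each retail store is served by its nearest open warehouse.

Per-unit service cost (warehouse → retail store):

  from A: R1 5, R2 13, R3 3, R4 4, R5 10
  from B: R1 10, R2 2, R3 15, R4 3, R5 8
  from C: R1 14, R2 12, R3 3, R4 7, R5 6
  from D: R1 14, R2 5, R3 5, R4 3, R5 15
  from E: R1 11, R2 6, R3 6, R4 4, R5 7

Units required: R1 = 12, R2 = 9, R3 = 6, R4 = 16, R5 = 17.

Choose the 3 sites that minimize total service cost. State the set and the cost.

With exactly 3 open, each retail store uses its cheapest among the chosen.
{A, B, C}: R1→A 5·12=60, R2→B 2·9=18, R3→A 3·6=18, R4→B 3·16=48, R5→C 6·17=102. Service cost 246.
{A, B, E}: service cost 263
{A, C, D}: service cost 273
Among all 10 size-3 choices, {A, B, C} is lowest.

Choose A, B and C; total service cost 246.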